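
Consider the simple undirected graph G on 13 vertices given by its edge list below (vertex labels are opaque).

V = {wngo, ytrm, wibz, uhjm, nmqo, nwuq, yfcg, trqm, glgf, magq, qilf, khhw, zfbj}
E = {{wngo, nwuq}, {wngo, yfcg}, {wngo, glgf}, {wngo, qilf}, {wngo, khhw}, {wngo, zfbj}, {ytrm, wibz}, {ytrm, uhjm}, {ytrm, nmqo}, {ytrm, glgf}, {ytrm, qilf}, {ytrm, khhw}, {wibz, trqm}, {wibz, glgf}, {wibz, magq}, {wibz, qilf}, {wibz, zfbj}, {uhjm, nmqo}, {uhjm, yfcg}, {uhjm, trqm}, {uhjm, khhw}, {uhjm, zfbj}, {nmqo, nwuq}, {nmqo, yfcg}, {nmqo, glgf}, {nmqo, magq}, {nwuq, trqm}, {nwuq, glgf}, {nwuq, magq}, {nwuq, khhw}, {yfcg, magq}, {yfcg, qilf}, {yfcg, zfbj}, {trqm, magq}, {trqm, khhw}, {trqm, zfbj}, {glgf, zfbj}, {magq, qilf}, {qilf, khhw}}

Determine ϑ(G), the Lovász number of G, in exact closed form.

Vertex zfbj has 6 neighbors: wngo, wibz, uhjm, yfcg, trqm, glgf.
N(magq) = {wibz, nmqo, nwuq, yfcg, trqm, qilf}, |N(magq)| = 6.
deg(wibz) = 6; N(wibz) = {ytrm, trqm, glgf, magq, qilf, zfbj}.
N(nwuq) = {wngo, nmqo, trqm, glgf, magq, khhw}, |N(nwuq)| = 6.
deg(v) = 6 for all v (|V|=13); SR(13,6,2,3) — a Paley graph.
A has 3 distinct eigenvalues ≈ [6.0, 1.30278, -2.30278].
With N=13: ϑ(G) = 13·(-(-sqrt(13)/2 - 1/2))/(6−(-sqrt(13)/2 - 1/2)) = sqrt(13).
ϑ(G) ≈ 3.6055513.

sqrt(13)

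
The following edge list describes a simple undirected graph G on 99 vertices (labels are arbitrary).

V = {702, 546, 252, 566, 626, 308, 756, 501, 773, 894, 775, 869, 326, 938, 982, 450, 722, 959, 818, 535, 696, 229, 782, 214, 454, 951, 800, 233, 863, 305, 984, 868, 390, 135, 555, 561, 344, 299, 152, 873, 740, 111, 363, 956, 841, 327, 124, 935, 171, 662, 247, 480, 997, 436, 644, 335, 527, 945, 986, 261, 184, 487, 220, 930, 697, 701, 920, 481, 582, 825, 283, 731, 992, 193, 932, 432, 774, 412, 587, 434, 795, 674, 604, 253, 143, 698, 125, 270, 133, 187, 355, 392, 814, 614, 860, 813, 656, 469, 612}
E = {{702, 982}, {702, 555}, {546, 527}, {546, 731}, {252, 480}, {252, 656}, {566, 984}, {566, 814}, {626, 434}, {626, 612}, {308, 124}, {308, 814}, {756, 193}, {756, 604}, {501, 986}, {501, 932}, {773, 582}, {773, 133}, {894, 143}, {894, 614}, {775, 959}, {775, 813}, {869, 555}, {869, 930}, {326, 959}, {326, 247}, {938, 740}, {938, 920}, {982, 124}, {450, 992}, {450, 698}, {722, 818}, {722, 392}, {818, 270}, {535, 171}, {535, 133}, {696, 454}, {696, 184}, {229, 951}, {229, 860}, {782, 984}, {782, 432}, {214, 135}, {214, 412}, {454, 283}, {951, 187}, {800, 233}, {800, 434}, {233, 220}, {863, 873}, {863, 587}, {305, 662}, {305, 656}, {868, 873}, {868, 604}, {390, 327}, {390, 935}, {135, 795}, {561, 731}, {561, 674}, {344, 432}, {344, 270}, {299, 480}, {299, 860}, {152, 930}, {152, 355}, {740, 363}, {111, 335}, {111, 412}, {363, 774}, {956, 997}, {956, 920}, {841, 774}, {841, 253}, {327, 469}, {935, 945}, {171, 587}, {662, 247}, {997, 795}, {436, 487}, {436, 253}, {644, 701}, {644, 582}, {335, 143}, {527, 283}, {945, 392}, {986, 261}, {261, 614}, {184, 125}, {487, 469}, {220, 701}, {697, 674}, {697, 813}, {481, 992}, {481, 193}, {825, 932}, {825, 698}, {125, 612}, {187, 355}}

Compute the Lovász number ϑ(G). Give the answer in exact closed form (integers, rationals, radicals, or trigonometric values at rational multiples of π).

99*cos(pi/99)/(cos(pi/99) + 1)

N(214) = {135, 412}, |N(214)| = 2.
N(868) = {873, 604}, |N(868)| = 2.
N(587) = {863, 171}, |N(587)| = 2.
deg(702) = 2; N(702) = {982, 555}.
Regular of degree 2 on 99 vertices: a single 99-cycle (edge-transitive).
Distinct eigenvalues (to 4 d.p.): [2.0, 1.996, 1.9839, 1.9639, 1.9359, 1.9001, 1.8567, 1.8059, 1.7477, 1.6825, 1.6105, 1.5321, 1.4475, 1.357, 1.2611, 1.1601, 1.0545, 0.9445, 0.8308, 0.7138, 0.5938, 0.4715, 0.3473, 0.2217, 0.0952, -0.0317, -0.1585, -0.2846, -0.4096, -0.5329, -0.6541, -0.7727, -0.8881, -1.0, -1.1078, -1.2112, -1.3097, -1.4029, -1.4905, -1.5721, -1.6474, -1.716, -1.7777, -1.8322, -1.8794, -1.919, -1.9509, -1.9749, -1.9909, -1.999].
ϑ = −N·λ_min/(λ_max−λ_min) = −99·(-2*cos(pi/99))/(2−(-2*cos(pi/99))) = 99*cos(pi/99)/(cos(pi/99) + 1).
= 49.48754… (decimal).
49 ≤ 99*cos(pi/99)/(cos(pi/99) + 1) ≤ 50: both strict.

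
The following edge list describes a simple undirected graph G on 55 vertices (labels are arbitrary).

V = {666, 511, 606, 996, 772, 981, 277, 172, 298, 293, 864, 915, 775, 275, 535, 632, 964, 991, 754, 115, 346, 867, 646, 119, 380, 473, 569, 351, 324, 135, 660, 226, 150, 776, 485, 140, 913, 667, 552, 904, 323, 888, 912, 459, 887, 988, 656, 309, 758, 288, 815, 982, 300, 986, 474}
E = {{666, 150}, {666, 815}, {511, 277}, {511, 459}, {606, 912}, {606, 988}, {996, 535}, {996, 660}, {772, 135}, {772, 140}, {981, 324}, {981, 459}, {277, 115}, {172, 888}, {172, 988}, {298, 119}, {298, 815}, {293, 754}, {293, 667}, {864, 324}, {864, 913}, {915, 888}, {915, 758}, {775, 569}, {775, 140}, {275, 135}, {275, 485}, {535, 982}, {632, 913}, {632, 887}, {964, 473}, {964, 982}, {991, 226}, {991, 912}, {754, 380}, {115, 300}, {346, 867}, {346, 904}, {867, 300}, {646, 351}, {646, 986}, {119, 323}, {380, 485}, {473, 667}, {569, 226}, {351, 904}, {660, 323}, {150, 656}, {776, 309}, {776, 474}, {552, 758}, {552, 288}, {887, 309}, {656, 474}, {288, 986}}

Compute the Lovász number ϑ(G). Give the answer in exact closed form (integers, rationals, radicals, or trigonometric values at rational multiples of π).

Vertex 775 has 2 neighbors: 569, 140.
deg(646) = 2; N(646) = {351, 986}.
N(888) = {172, 915}, |N(888)| = 2.
N(226) = {991, 569}, |N(226)| = 2.
G on 55 vertices is 2-regular; the odd cycle C_{55}.
spec(A) ≈ [2.0, 1.98696, 1.94802, 1.88369, 1.7948, 1.68251, 1.54828, 1.39388, 1.2213, 1.03279, 0.83083, 0.61803, 0.39718, 0.17115, -0.05711, -0.28463, -0.50844, -0.72562, -0.93333, -1.12889, -1.30972, -1.47348, -1.61803, -1.74149, -1.84225, -1.91899, -1.97071, -1.99674] (distinct, 5 d.p.).
−55·(-2*cos(pi/55)) / ((2)−(-2*cos(pi/55))) = 55*cos(pi/55)/(cos(pi/55) + 1) = ϑ(G).
ϑ(G) ≈ 27.4775569.
Sandwich: α(G)=27 ≤ ϑ(G)=55*cos(pi/55)/(cos(pi/55) + 1) ≤ χ(Ḡ)=28 (both strict).

55*cos(pi/55)/(cos(pi/55) + 1)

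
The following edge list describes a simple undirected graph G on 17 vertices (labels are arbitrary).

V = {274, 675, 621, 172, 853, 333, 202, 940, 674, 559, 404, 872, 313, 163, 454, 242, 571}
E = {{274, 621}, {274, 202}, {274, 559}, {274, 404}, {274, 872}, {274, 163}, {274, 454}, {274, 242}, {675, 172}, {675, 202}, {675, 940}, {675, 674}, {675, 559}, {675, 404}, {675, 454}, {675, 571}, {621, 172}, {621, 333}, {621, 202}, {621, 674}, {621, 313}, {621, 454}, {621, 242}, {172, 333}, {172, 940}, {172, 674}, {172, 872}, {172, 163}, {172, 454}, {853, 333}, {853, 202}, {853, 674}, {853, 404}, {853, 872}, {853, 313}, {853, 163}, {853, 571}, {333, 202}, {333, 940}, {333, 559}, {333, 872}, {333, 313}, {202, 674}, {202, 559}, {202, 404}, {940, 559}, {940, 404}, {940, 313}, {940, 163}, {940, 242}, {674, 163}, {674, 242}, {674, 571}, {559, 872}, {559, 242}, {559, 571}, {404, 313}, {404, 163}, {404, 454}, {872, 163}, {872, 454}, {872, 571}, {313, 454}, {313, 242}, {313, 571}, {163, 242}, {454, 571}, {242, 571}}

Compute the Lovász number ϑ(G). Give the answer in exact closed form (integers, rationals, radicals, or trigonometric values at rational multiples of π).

sqrt(17)

N(674) = {675, 621, 172, 853, 202, 163, 242, 571}, |N(674)| = 8.
Vertex 404 has 8 neighbors: 274, 675, 853, 202, 940, 313, 163, 454.
deg(202) = 8; N(202) = {274, 675, 621, 853, 333, 674, 559, 404}.
deg(242) = 8; N(242) = {274, 621, 940, 674, 559, 313, 163, 571}.
Regular of degree 8 on 17 vertices: strongly regular (17,8,3,4).
The 3 distinct eigenvalues: [8.0, 1.562, -2.562].
Lovász (edge-transitive): ϑ = −17·(-sqrt(17)/2 - 1/2)/((8)−(-sqrt(17)/2 - 1/2)) = sqrt(17).
= 4.1231… (decimal).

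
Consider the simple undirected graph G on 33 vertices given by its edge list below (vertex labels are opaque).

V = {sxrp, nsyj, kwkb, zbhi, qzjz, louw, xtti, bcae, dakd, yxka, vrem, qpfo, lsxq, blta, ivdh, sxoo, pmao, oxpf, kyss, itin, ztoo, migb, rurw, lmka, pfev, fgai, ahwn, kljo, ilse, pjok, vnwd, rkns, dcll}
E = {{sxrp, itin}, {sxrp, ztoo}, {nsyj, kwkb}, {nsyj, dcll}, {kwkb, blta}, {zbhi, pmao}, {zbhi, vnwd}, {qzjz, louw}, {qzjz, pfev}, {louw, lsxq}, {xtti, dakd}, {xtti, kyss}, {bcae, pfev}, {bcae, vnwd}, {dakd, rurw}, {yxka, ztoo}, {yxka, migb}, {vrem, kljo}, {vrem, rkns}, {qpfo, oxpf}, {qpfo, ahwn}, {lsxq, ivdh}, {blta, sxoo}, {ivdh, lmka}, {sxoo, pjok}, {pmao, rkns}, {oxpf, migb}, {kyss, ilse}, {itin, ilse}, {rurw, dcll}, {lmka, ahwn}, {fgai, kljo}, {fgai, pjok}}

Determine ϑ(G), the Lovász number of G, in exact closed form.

N(oxpf) = {qpfo, migb}, |N(oxpf)| = 2.
N(zbhi) = {pmao, vnwd}, |N(zbhi)| = 2.
deg(ztoo) = 2; N(ztoo) = {sxrp, yxka}.
N(sxrp) = {itin, ztoo}, |N(sxrp)| = 2.
deg(v) = 2 for all v (|V|=33); connected 2-regular on 33 ⇒ C_{33}.
A has 17 distinct eigenvalues ≈ [2.0, 1.9639, 1.8567, 1.6825, 1.4475, 1.1601, 0.8308, 0.4715, 0.0952, -0.2846, -0.6541, -1.0, -1.3097, -1.5721, -1.7777, -1.919, -1.9909].
Lovász: ϑ = −33(-2*cos(pi/33))/(2+-(-1)*2*cos(pi/33)) = 33*cos(pi/33)/(cos(pi/33) + 1).
≈ 16.462558592 (to 9 d.p.).
α=16, χ(Ḡ)=17; ϑ=33*cos(pi/33)/(cos(pi/33) + 1) lies between (both strict).

33*cos(pi/33)/(cos(pi/33) + 1)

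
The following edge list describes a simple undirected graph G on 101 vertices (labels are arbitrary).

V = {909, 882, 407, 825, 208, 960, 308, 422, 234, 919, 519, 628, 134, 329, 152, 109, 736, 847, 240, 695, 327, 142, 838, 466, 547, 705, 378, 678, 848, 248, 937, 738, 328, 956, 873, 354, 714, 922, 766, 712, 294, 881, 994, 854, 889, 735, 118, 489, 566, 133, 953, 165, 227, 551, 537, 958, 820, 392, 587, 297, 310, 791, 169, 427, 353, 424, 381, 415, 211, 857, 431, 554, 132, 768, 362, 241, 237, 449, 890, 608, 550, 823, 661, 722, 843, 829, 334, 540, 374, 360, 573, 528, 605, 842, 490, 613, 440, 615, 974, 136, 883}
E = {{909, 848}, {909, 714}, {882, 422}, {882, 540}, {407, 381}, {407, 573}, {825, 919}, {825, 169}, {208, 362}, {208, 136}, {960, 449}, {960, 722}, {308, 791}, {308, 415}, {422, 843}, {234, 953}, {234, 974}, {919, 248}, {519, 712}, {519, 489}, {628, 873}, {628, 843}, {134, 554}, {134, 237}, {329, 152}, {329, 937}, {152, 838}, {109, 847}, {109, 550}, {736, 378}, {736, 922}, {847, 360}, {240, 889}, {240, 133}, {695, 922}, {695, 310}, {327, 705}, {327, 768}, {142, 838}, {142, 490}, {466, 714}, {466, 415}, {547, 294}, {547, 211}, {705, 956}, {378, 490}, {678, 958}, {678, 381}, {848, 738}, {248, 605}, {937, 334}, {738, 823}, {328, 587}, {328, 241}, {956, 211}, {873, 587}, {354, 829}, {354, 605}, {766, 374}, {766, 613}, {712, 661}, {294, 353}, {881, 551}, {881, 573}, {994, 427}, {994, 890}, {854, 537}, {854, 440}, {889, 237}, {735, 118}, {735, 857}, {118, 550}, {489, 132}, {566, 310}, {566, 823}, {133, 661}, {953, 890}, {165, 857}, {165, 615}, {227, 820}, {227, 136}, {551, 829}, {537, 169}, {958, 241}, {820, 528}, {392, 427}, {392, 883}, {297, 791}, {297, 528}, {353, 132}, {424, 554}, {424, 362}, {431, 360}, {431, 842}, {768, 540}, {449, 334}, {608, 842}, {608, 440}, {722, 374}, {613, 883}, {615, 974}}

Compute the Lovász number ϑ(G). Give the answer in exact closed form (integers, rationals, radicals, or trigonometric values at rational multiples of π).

deg(378) = 2; N(378) = {736, 490}.
Vertex 953 has 2 neighbors: 234, 890.
N(847) = {109, 360}, |N(847)| = 2.
N(519) = {712, 489}, |N(519)| = 2.
deg(v) = 2 for all v (|V|=101); the odd cycle C_{101}.
A has 51 distinct eigenvalues ≈ [2.0, 1.996131, 1.98454, 1.96527, 1.938398, 1.904026, 1.862288, 1.813345, 1.757387, 1.694629, 1.625316, 1.549714, 1.468117, 1.38084, 1.288221, 1.190618, 1.088408, 0.981988, 0.871769, 0.758177, 0.641652, 0.522644, 0.401614, 0.279031, 0.155368, 0.031104, -0.093281, -0.217304, -0.340487, -0.462353, -0.582429, -0.700253, -0.815367, -0.927327, -1.035699, -1.140065, -1.240019, -1.335176, -1.425168, -1.509646, -1.588283, -1.660776, -1.726843, -1.78623, -1.838706, -1.884069, -1.922142, -1.952779, -1.975861, -1.991299, -1.999033].
With N=101: ϑ(G) = 101·(-(-1)*2*cos(pi/101))/(2−(-2*cos(pi/101))) = 101*cos(pi/101)/(cos(pi/101) + 1).
= 50.4877832… (decimal).
Lovász sandwich 50 ≤ 101*cos(pi/101)/(cos(pi/101) + 1) ≤ 51: both strict.

101*cos(pi/101)/(cos(pi/101) + 1)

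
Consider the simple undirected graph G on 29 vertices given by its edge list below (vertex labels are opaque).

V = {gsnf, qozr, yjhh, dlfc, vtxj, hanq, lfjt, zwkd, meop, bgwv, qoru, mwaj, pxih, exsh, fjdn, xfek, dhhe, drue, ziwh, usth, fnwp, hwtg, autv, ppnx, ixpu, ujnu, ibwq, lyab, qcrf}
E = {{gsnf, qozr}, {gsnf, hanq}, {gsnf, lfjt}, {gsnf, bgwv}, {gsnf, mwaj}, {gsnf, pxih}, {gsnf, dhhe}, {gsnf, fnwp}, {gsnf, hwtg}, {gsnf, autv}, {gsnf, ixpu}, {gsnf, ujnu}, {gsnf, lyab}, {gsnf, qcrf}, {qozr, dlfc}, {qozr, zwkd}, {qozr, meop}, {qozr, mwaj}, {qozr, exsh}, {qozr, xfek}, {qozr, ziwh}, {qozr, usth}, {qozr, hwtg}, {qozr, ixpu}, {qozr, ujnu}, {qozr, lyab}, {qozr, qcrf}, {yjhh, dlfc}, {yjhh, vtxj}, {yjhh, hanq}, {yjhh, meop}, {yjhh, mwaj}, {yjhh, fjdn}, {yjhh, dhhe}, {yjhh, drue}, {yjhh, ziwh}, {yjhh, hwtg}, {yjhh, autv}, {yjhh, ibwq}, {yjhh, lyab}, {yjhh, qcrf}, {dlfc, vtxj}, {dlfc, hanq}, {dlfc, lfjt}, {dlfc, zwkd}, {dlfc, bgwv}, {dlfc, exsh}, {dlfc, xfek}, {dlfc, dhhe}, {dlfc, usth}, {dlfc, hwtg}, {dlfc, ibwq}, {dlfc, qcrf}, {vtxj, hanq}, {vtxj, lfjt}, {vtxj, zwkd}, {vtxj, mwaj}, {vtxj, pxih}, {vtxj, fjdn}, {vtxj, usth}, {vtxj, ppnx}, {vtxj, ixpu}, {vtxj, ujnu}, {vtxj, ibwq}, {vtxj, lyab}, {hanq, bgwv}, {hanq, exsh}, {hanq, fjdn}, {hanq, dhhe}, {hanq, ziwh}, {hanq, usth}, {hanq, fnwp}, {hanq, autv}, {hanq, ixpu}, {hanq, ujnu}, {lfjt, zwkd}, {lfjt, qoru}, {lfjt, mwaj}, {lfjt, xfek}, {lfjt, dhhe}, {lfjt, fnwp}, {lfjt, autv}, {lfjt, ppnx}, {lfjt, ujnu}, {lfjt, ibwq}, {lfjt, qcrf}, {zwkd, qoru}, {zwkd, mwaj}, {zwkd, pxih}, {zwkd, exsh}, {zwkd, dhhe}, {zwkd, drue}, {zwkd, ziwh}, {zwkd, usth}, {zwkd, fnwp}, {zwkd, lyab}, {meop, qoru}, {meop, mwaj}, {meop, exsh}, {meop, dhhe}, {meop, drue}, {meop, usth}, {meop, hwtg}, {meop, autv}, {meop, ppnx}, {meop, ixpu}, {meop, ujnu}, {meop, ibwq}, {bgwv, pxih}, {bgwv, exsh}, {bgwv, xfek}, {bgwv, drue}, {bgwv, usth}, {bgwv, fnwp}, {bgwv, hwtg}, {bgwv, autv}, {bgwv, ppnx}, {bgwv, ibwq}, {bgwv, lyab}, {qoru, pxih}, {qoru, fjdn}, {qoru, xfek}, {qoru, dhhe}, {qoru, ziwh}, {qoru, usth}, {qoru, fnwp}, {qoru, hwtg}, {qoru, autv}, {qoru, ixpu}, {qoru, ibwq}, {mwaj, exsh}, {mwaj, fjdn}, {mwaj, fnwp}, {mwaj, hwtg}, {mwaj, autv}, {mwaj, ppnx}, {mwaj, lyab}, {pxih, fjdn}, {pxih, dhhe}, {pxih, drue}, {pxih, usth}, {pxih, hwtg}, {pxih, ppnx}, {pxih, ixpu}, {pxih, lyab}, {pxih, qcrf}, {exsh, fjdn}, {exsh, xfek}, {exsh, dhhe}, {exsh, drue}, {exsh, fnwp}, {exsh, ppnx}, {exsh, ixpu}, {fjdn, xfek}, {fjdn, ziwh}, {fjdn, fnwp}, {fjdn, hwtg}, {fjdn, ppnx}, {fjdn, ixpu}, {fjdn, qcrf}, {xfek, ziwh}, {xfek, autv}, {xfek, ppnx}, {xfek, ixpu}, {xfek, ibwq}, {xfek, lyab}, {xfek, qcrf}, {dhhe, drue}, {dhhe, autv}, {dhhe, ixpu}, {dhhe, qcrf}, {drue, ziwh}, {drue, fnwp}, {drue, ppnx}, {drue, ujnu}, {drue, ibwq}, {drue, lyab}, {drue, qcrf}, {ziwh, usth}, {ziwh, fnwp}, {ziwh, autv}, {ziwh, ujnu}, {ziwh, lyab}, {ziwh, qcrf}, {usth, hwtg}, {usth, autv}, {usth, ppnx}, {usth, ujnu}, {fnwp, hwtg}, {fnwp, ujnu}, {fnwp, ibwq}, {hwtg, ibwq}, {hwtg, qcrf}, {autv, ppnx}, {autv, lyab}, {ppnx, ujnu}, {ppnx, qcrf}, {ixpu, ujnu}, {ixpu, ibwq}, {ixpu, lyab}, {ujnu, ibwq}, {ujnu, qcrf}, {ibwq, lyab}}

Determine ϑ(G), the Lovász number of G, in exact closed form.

sqrt(29)

deg(pxih) = 14; N(pxih) = {gsnf, vtxj, zwkd, bgwv, qoru, fjdn, dhhe, drue, usth, hwtg, ppnx, ixpu, lyab, qcrf}.
Vertex bgwv has 14 neighbors: gsnf, dlfc, hanq, pxih, exsh, xfek, drue, usth, fnwp, hwtg, autv, ppnx, ibwq, lyab.
N(drue) = {yjhh, zwkd, meop, bgwv, pxih, exsh, dhhe, ziwh, fnwp, ppnx, ujnu, ibwq, lyab, qcrf}, |N(drue)| = 14.
deg(ujnu) = 14; N(ujnu) = {gsnf, qozr, vtxj, hanq, lfjt, meop, drue, ziwh, usth, fnwp, ppnx, ixpu, ibwq, qcrf}.
14-regular, N=29; Paley(29): SR with (k,λ,μ)=(14,6,7).
The 3 distinct eigenvalues: [14.0, 2.193, -3.193].
Lovász: ϑ = −29(-sqrt(29)/2 - 1/2)/(14+-(-sqrt(29)/2 - 1/2)) = sqrt(29).
ϑ(G) ≈ 5.38516.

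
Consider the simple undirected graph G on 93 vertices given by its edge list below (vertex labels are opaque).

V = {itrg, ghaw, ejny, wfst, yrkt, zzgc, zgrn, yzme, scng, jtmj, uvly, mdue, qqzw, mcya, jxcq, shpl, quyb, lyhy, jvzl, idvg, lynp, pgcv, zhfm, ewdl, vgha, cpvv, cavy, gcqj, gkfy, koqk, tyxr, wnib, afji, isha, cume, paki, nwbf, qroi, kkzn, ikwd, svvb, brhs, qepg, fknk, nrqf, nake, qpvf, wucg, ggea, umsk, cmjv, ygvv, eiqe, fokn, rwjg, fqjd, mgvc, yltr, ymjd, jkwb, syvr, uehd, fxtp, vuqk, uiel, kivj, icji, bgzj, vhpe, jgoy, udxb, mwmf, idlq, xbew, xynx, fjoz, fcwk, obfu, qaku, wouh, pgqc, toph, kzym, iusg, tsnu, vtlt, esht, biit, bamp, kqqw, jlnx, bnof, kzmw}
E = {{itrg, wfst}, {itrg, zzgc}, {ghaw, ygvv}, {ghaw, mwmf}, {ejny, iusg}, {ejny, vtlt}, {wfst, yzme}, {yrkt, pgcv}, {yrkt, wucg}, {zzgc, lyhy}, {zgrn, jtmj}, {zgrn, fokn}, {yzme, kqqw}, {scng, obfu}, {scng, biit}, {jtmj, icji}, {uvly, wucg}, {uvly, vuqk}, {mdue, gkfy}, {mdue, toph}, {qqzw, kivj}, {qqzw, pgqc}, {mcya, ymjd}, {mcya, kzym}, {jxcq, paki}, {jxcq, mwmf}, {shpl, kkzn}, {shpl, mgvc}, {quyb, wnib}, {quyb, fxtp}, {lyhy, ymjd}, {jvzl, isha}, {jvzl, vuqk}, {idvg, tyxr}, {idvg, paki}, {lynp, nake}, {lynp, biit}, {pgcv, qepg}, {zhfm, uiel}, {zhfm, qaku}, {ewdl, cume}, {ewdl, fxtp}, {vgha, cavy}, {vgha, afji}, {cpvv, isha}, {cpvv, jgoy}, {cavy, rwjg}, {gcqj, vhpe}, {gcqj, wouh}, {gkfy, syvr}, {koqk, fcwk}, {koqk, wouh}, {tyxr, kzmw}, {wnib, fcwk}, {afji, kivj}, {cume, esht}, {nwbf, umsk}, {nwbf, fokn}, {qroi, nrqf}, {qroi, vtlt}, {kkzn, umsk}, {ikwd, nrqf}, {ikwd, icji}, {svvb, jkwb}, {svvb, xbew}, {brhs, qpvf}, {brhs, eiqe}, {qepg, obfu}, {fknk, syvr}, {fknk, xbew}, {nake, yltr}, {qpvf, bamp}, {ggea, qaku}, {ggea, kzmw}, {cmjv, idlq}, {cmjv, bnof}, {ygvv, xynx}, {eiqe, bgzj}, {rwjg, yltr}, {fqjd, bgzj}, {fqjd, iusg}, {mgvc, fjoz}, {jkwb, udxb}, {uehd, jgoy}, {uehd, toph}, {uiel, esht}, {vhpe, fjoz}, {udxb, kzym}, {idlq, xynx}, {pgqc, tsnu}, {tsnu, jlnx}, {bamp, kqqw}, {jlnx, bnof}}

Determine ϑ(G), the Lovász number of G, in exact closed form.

N(xynx) = {ygvv, idlq}, |N(xynx)| = 2.
deg(uiel) = 2; N(uiel) = {zhfm, esht}.
Vertex tyxr has 2 neighbors: idvg, kzmw.
deg(syvr) = 2; N(syvr) = {gkfy, fknk}.
2-regular, N=93; the odd cycle C_{93}.
spec(A) ≈ [2.0, 1.995437, 1.98177, 1.95906, 1.927411, 1.886968, 1.837916, 1.780477, 1.714914, 1.641527, 1.56065, 1.472651, 1.377934, 1.276929, 1.170098, 1.057928, 0.940931, 0.819641, 0.694611, 0.566411, 0.435627, 0.302856, 0.168702, 0.033779, -0.101298, -0.235913, -0.369452, -0.501305, -0.630871, -0.757558, -0.880788, -1.0, -1.114649, -1.224212, -1.328189, -1.426106, -1.517516, -1.602002, -1.679179, -1.748693, -1.810229, -1.863505, -1.908279, -1.944345, -1.97154, -1.989739, -1.998859] (distinct, 6 d.p.).
λ_max=2, λ_min=-2*cos(pi/93); ϑ = −93·λ_min/(λ_max−λ_min) = 93*cos(pi/93)/(cos(pi/93) + 1).
ϑ(G) ≈ 46.4867.
α=46, χ(Ḡ)=47; ϑ=93*cos(pi/93)/(cos(pi/93) + 1) lies between (both strict).

93*cos(pi/93)/(cos(pi/93) + 1)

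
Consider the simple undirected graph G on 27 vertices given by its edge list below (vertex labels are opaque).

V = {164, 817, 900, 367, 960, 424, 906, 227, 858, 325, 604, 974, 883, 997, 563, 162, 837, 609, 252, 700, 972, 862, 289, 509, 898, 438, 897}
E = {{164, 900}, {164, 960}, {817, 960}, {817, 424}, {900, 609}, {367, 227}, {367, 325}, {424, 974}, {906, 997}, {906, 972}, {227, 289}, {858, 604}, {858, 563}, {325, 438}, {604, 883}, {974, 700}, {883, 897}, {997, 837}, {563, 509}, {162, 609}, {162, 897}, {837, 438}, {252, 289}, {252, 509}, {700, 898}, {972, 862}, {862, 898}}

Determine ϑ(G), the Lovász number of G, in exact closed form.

deg(289) = 2; N(289) = {227, 252}.
Vertex 837 has 2 neighbors: 997, 438.
Vertex 563 has 2 neighbors: 858, 509.
N(227) = {367, 289}, |N(227)| = 2.
G on 27 vertices is 2-regular; connected 2-regular on 27 ⇒ C_{27}.
Distinct eigenvalues (to 5 d.p.): [2.0, 1.94609, 1.78727, 1.53209, 1.19432, 0.79216, 0.3473, -0.11629, -0.57361, -1.0, -1.37248, -1.67098, -1.87939, -1.98648].
ϑ = −N·λ_min/(λ_max−λ_min) = −27·(-2*cos(pi/27))/(2−(-2*cos(pi/27))) = 27*cos(pi/27)/(cos(pi/27) + 1).
= 13.454204… (decimal).
Sandwich: α(G)=13 ≤ ϑ(G)=27*cos(pi/27)/(cos(pi/27) + 1) ≤ χ(Ḡ)=14 (both strict).

27*cos(pi/27)/(cos(pi/27) + 1)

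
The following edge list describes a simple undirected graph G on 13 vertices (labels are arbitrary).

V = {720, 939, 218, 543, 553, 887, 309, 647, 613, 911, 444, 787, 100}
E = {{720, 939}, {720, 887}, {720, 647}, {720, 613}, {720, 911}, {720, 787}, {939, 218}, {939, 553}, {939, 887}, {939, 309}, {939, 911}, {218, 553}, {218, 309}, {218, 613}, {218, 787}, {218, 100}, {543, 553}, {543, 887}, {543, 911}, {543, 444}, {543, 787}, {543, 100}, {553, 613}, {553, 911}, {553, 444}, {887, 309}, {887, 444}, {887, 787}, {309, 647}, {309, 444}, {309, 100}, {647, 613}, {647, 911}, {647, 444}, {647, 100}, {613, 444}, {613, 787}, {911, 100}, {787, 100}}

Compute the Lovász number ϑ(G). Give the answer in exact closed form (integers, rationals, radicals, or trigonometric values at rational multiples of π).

deg(218) = 6; N(218) = {939, 553, 309, 613, 787, 100}.
deg(613) = 6; N(613) = {720, 218, 553, 647, 444, 787}.
deg(720) = 6; N(720) = {939, 887, 647, 613, 911, 787}.
N(309) = {939, 218, 887, 647, 444, 100}, |N(309)| = 6.
13-vertex 6-regular graph: SR(13,6,2,3) — a Paley graph.
spec(A) ≈ [6.0, 1.30278, -2.30278] (distinct, 5 d.p.).
Lovász (edge-transitive): ϑ = −13·(-sqrt(13)/2 - 1/2)/((6)−(-sqrt(13)/2 - 1/2)) = sqrt(13).
Numerically 3.605551.

sqrt(13)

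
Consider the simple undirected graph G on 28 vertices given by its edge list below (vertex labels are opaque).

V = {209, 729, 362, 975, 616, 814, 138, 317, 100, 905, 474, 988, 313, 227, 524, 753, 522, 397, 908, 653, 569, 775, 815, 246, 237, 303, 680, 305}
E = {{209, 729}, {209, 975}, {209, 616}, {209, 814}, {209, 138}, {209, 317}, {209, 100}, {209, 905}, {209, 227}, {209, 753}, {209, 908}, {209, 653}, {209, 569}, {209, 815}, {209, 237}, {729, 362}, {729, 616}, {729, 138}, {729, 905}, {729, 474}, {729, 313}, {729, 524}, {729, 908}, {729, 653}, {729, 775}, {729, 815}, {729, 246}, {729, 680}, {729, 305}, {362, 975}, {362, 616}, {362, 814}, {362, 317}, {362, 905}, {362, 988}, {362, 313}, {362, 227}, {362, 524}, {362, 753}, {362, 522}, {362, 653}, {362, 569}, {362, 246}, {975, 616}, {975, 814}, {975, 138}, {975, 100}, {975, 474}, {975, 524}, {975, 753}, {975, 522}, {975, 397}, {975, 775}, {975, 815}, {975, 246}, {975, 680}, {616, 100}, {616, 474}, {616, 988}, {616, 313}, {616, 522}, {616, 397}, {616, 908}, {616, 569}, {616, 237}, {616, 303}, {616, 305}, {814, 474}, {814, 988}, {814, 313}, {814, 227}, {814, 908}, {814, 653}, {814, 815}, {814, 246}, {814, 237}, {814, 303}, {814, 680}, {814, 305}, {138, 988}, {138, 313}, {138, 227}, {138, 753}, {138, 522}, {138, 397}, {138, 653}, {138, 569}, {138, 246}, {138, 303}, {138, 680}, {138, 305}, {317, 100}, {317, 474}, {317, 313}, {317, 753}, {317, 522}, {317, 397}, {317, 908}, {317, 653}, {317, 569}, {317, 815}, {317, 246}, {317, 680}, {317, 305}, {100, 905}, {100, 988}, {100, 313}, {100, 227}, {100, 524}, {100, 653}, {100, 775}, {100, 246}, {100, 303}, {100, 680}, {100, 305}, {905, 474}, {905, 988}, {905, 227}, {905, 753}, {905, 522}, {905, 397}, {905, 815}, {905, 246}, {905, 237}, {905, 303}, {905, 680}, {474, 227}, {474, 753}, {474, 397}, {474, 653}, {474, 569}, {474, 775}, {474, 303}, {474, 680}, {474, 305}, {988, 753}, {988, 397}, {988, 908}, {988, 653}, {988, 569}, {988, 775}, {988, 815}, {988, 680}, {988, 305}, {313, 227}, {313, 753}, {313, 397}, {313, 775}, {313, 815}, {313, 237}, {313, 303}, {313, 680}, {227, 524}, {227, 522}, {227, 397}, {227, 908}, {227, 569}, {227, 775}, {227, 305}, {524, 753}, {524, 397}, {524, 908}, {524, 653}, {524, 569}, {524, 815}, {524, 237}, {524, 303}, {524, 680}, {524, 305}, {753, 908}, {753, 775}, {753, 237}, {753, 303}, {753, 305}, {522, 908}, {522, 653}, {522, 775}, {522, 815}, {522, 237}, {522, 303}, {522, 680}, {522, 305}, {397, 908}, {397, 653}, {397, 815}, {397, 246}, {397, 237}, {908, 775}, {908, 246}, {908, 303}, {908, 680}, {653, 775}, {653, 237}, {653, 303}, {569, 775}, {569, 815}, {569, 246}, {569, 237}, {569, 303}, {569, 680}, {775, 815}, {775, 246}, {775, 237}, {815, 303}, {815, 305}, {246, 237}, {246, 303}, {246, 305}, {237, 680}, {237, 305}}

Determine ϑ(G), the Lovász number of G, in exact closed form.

N(775) = {729, 975, 100, 474, 988, 313, 227, 753, 522, 908, 653, 569, 815, 246, 237}, |N(775)| = 15.
Vertex 729 has 15 neighbors: 209, 362, 616, 138, 905, 474, 313, 524, 908, 653, 775, 815, 246, 680, 305.
deg(303) = 15; N(303) = {616, 814, 138, 100, 905, 474, 313, 524, 753, 522, 908, 653, 569, 815, 246}.
Vertex 138 has 15 neighbors: 209, 729, 975, 988, 313, 227, 753, 522, 397, 653, 569, 246, 303, 680, 305.
Every vertex has degree 15 (N=28); Kneser K(8,2) on C(8,2)=28 vertices.
spec(A) ≈ [15.0, 1.0, -5.0] (distinct, 3 d.p.).
Lovász: ϑ = −28(-5)/(15+-1*(-5)) = 7.
ϑ(G) ≈ 7.000000.

7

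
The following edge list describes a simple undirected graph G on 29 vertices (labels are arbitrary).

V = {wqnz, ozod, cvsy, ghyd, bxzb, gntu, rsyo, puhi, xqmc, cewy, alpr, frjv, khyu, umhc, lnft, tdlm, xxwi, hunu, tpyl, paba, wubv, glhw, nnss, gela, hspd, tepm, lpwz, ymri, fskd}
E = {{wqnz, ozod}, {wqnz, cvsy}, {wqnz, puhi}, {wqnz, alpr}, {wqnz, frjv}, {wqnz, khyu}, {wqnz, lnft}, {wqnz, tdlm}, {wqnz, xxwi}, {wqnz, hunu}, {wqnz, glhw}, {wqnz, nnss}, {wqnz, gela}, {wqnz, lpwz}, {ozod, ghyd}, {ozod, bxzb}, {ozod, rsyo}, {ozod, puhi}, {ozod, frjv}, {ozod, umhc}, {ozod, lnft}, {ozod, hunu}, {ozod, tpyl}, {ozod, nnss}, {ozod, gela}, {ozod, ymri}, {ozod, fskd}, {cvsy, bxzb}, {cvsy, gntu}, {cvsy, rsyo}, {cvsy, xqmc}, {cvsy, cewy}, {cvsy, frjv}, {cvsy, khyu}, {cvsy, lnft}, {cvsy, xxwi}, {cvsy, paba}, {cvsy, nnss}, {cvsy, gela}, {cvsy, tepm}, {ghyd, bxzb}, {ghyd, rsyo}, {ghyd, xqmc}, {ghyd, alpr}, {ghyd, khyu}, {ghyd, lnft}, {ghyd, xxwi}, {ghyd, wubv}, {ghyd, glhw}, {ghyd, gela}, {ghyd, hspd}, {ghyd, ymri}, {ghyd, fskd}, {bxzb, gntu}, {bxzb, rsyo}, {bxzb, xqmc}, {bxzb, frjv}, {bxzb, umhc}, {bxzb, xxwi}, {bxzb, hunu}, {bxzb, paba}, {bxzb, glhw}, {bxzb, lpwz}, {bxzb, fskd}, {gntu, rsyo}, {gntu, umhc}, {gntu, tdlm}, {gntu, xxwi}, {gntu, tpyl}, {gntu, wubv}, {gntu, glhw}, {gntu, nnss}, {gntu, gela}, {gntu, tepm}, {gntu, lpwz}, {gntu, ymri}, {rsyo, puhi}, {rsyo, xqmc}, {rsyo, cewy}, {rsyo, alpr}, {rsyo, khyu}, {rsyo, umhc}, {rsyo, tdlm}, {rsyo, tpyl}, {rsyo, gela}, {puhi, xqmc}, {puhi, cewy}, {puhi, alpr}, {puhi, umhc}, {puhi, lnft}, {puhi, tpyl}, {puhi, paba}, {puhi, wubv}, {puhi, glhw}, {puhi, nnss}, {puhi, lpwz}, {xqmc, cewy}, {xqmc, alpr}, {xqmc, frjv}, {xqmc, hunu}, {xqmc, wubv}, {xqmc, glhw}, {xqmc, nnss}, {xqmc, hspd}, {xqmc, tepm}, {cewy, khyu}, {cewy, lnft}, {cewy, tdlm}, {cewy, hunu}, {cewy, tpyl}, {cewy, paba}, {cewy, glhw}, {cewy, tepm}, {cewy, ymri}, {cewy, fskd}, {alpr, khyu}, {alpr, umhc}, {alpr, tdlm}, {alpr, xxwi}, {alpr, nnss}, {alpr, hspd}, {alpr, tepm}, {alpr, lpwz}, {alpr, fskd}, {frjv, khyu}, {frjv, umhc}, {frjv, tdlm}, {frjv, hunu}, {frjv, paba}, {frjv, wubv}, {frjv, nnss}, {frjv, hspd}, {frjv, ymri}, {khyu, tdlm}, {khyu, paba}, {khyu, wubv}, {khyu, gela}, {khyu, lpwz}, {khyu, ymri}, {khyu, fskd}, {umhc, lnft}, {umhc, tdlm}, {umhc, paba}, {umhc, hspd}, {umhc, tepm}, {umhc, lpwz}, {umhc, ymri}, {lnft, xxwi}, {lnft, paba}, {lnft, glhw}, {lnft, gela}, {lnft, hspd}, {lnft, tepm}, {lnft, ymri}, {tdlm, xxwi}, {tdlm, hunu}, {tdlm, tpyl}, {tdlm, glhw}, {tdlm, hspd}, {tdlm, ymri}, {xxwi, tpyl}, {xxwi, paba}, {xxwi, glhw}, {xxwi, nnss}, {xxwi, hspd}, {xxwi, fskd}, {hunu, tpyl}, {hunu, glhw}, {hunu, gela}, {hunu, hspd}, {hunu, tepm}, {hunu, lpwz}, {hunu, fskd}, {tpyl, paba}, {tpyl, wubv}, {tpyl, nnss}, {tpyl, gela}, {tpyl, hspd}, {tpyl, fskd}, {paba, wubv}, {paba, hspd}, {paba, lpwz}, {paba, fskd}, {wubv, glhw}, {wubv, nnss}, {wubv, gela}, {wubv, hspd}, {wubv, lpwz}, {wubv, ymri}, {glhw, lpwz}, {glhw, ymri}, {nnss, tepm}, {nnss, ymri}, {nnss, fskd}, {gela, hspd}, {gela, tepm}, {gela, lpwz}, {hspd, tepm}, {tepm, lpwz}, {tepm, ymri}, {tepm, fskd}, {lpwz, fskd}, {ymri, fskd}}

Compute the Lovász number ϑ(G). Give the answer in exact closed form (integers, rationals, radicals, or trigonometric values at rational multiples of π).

sqrt(29)

deg(fskd) = 14; N(fskd) = {ozod, ghyd, bxzb, cewy, alpr, khyu, xxwi, hunu, tpyl, paba, nnss, tepm, lpwz, ymri}.
deg(ozod) = 14; N(ozod) = {wqnz, ghyd, bxzb, rsyo, puhi, frjv, umhc, lnft, hunu, tpyl, nnss, gela, ymri, fskd}.
Vertex gela has 14 neighbors: wqnz, ozod, cvsy, ghyd, gntu, rsyo, khyu, lnft, hunu, tpyl, wubv, hspd, tepm, lpwz.
deg(gntu) = 14; N(gntu) = {cvsy, bxzb, rsyo, umhc, tdlm, xxwi, tpyl, wubv, glhw, nnss, gela, tepm, lpwz, ymri}.
29-vertex 14-regular graph: SR(29,14,6,7) — a Paley graph.
spec(A) ≈ [14.0, 2.1926, -3.1926] (distinct, 4 d.p.).
−29·(-sqrt(29)/2 - 1/2) / ((14)−(-sqrt(29)/2 - 1/2)) = sqrt(29) = ϑ(G).
≈ 5.385164807 (to 9 d.p.).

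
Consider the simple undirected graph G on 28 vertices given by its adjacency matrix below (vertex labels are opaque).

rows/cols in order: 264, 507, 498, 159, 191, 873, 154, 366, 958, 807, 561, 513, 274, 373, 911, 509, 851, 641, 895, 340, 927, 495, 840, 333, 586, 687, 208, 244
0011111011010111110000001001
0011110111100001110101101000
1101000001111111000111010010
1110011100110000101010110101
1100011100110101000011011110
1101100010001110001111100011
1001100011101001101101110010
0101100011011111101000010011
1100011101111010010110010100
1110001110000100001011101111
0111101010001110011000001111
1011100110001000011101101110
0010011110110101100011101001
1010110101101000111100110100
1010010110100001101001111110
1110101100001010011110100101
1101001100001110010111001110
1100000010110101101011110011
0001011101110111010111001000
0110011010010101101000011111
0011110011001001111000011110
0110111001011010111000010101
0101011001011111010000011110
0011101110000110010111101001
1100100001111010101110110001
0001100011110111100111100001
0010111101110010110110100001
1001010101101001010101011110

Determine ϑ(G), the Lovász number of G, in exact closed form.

N(208) = {498, 191, 873, 154, 366, 807, 561, 513, 911, 851, 641, 340, 927, 840, 244}, |N(208)| = 15.
N(244) = {264, 159, 873, 366, 807, 561, 274, 509, 641, 340, 495, 333, 586, 687, 208}, |N(244)| = 15.
Vertex 958 has 15 neighbors: 264, 507, 873, 154, 366, 807, 561, 513, 274, 911, 641, 340, 927, 333, 687.
deg(340) = 15; N(340) = {507, 498, 873, 154, 958, 513, 373, 509, 851, 895, 333, 586, 687, 208, 244}.
Regular of degree 15 on 28 vertices: Kneser-type, 2-subsets of [8].
Distinct eigenvalues (to 3 d.p.): [15.0, 1.0, -5.0].
Lovász (edge-transitive): ϑ = −28·(-5)/((15)−(-5)) = 7.
ϑ(G) ≈ 7.0000.

7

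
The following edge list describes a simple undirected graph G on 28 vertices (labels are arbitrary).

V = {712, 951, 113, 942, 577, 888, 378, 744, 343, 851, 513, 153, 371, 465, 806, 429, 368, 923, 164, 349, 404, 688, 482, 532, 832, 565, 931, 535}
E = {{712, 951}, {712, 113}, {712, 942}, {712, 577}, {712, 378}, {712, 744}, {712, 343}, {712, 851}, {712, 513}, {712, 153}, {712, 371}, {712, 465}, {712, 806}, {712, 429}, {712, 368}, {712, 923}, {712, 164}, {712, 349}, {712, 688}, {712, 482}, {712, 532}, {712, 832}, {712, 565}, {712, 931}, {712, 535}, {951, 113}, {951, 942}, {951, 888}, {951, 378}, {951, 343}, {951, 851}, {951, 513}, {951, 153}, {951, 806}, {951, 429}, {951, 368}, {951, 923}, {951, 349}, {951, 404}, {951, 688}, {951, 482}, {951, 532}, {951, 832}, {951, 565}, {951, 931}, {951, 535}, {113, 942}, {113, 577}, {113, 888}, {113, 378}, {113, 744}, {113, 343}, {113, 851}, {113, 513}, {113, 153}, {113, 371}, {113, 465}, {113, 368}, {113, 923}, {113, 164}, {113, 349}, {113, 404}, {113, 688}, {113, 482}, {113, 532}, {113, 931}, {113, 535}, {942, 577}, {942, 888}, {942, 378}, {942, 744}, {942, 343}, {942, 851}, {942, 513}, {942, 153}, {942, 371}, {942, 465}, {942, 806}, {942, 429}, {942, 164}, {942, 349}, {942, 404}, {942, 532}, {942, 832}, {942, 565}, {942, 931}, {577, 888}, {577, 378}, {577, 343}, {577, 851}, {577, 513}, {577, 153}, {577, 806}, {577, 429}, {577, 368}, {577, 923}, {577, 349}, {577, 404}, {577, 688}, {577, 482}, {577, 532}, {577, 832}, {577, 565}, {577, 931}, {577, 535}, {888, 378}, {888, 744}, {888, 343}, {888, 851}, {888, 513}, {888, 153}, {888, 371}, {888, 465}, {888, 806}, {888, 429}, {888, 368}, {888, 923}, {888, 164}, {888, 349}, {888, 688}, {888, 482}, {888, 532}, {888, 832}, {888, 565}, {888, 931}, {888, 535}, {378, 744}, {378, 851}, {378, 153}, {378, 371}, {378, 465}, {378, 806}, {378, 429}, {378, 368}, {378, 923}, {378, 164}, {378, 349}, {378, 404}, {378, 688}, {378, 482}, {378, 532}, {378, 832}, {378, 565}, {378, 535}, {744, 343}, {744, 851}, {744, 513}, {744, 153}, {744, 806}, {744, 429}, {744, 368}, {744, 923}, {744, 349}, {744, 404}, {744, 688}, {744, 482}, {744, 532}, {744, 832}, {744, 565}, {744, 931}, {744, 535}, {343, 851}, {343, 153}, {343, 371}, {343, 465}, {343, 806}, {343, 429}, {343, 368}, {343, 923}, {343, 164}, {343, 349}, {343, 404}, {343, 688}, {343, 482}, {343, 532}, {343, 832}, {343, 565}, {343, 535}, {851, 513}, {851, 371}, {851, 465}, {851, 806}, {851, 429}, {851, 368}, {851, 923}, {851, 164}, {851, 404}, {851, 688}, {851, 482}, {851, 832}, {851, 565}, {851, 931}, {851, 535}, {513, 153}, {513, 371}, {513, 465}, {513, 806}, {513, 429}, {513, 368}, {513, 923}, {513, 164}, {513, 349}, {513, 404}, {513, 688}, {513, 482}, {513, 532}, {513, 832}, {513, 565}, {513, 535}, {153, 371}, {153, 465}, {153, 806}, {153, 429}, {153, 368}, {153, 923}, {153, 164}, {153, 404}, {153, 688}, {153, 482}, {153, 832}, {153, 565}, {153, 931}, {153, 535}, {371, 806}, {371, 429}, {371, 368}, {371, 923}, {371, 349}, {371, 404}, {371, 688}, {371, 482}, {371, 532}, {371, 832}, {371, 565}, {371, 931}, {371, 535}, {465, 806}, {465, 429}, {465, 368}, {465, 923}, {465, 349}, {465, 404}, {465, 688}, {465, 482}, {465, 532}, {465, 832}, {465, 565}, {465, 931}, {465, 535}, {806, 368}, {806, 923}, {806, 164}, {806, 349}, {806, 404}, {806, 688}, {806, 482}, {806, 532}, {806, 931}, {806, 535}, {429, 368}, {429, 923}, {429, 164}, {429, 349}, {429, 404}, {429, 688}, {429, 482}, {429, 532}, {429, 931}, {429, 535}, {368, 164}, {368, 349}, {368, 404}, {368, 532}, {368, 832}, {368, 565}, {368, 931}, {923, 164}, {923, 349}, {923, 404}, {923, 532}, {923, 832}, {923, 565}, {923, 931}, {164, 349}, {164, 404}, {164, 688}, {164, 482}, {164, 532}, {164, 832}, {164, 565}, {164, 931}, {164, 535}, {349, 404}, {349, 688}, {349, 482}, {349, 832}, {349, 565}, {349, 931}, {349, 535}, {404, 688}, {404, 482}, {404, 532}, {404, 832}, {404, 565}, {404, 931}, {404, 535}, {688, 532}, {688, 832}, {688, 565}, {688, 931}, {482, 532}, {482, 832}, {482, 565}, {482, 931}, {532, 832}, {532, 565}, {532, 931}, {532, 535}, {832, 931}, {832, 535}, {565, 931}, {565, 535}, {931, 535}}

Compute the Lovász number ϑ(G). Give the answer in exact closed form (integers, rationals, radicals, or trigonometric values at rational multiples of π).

6

N(744) = {712, 113, 942, 888, 378, 343, 851, 513, 153, 806, 429, 368, 923, 349, 404, 688, 482, 532, 832, 565, 931, 535}, |N(744)| = 22.
N(942) = {712, 951, 113, 577, 888, 378, 744, 343, 851, 513, 153, 371, 465, 806, 429, 164, 349, 404, 532, 832, 565, 931}, |N(942)| = 22.
Vertex 565 has 23 neighbors: 712, 951, 942, 577, 888, 378, 744, 343, 851, 513, 153, 371, 465, 368, 923, 164, 349, 404, 688, 482, 532, 931, 535.
Vertex 465 has 22 neighbors: 712, 113, 942, 888, 378, 343, 851, 513, 153, 806, 429, 368, 923, 349, 404, 688, 482, 532, 832, 565, 931, 535.
Complete 6-partite, parts [6, 6, 5, 4, 4, 3]: perfect, ϑ = α = 6.
≈ 6.000000000 (to 9 d.p.).
α=6, χ(Ḡ)=6; ϑ=6 lies between (collapsed).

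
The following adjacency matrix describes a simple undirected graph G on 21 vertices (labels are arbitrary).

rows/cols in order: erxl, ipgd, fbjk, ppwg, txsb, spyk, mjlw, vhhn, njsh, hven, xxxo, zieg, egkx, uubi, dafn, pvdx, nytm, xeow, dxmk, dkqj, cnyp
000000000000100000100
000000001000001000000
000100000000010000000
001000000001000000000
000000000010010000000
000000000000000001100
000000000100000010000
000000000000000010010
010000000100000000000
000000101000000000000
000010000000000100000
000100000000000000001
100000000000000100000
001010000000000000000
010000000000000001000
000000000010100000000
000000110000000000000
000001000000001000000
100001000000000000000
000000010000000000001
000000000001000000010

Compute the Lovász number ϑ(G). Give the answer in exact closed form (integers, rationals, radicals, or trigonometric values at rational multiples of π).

N(dxmk) = {erxl, spyk}, |N(dxmk)| = 2.
deg(zieg) = 2; N(zieg) = {ppwg, cnyp}.
N(ipgd) = {njsh, dafn}, |N(ipgd)| = 2.
Vertex dkqj has 2 neighbors: vhhn, cnyp.
21-vertex 2-regular graph: this is C_{21}, the 21-cycle.
Distinct eigenvalues (to 5 d.p.): [2.0, 1.91115, 1.65248, 1.24698, 0.73068, 0.14946, -0.44504, -1.0, -1.4661, -1.80194, -1.97766].
−21·(-2*cos(pi/21)) / ((2)−(-2*cos(pi/21))) = 21*cos(pi/21)/(cos(pi/21) + 1) = ϑ(G).
ϑ(G) ≈ 10.44103.
10 ≤ 21*cos(pi/21)/(cos(pi/21) + 1) ≤ 11: both strict.

21*cos(pi/21)/(cos(pi/21) + 1)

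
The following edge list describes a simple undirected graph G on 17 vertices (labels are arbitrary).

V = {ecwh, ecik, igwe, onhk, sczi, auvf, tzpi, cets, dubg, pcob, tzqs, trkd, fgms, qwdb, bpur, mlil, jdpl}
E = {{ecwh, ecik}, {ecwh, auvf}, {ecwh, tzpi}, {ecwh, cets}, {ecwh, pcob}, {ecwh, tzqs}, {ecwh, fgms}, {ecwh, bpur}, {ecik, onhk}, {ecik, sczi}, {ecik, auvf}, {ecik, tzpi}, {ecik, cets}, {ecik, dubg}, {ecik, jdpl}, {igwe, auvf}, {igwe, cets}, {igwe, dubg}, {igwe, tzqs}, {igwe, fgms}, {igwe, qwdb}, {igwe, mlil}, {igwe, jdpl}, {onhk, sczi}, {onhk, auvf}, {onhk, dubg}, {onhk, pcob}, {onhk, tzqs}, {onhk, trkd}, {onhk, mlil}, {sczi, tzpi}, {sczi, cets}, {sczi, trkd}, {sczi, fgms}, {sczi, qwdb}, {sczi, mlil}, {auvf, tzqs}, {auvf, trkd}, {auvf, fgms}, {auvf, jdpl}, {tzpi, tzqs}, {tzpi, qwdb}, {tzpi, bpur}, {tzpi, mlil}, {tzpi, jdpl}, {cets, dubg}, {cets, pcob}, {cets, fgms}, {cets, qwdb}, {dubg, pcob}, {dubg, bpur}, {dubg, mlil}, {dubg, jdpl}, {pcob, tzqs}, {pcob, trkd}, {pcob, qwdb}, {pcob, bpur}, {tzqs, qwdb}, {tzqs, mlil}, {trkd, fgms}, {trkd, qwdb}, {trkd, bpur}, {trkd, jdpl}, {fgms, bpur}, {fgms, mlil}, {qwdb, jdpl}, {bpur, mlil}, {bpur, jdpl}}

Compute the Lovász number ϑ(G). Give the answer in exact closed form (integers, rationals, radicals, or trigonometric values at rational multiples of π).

deg(jdpl) = 8; N(jdpl) = {ecik, igwe, auvf, tzpi, dubg, trkd, qwdb, bpur}.
Vertex onhk has 8 neighbors: ecik, sczi, auvf, dubg, pcob, tzqs, trkd, mlil.
N(auvf) = {ecwh, ecik, igwe, onhk, tzqs, trkd, fgms, jdpl}, |N(auvf)| = 8.
deg(ecwh) = 8; N(ecwh) = {ecik, auvf, tzpi, cets, pcob, tzqs, fgms, bpur}.
Regular of degree 8 on 17 vertices: strongly regular (17,8,3,4).
Distinct eigenvalues (to 5 d.p.): [8.0, 1.56155, -2.56155].
ϑ = −N·λ_min/(λ_max−λ_min) = −17·(-sqrt(17)/2 - 1/2)/(8−(-sqrt(17)/2 - 1/2)) = sqrt(17).
= 4.1231056… (decimal).

sqrt(17)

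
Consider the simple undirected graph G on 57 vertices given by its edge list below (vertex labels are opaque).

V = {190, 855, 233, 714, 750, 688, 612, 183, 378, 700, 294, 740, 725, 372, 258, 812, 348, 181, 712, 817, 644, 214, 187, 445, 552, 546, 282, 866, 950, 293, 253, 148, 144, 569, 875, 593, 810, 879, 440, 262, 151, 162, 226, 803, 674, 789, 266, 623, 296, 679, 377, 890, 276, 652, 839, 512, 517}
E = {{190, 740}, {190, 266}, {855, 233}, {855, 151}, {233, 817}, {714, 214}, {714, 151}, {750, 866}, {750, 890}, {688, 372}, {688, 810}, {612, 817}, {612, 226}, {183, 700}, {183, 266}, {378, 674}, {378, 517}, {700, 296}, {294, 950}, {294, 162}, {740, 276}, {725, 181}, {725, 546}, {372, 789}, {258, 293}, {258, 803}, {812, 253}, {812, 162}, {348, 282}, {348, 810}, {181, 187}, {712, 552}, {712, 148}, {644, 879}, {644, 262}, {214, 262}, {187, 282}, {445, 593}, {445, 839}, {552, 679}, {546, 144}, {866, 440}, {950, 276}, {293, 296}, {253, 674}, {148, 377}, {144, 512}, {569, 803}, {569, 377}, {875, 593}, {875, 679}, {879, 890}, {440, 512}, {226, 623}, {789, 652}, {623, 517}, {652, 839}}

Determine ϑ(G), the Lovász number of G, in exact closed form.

57*cos(pi/57)/(cos(pi/57) + 1)

deg(812) = 2; N(812) = {253, 162}.
N(294) = {950, 162}, |N(294)| = 2.
N(552) = {712, 679}, |N(552)| = 2.
N(875) = {593, 679}, |N(875)| = 2.
2-regular, N=57; connected 2-regular on 57 ⇒ C_{57}.
Distinct eigenvalues (to 6 d.p.): [2.0, 1.987861, 1.951593, 1.891634, 1.808714, 1.703839, 1.578281, 1.433565, 1.271447, 1.093896, 0.903067, 0.701275, 0.490971, 0.274707, 0.055109, -0.165159, -0.383421, -0.59703, -0.803391, -1.0, -1.184471, -1.354563, -1.508213, -1.643556, -1.758948, -1.852988, -1.924536, -1.972723, -1.996963].
Lovász (edge-transitive): ϑ = −57·(-2*cos(pi/57))/((2)−(-2*cos(pi/57))) = 57*cos(pi/57)/(cos(pi/57) + 1).
ϑ(G) ≈ 28.478345.
28 ≤ 57*cos(pi/57)/(cos(pi/57) + 1) ≤ 29: both strict.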